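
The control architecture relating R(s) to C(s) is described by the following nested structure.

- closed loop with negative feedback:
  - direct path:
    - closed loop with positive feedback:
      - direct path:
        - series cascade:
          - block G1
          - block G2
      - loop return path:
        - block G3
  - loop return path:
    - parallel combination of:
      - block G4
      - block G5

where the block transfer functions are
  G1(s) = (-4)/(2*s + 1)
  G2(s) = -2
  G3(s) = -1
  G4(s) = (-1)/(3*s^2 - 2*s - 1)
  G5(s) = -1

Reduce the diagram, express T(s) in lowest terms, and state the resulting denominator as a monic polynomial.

Reducing step by step:

(1) cascade G1, G2: 8/(2*s + 1)
(2) collapse the loop ((G1*G2) forward, G3 return): 8/(2*s + 9)
(3) sum the parallel branches G4, G5: (-3*s^2 + 2*s)/(3*s^2 - 2*s - 1)
(4) reduce the feedback loop with forward [(G1*G2)/(1-(G1*G2)*G3)] and return (G4+G5): (24*s^2 - 16*s - 8)/(6*s^3 - s^2 - 4*s - 9)
No further cancellation is possible in the step-4 result, so that is T(s). Its denominator becomes monic after dividing by the leading coefficient 6.

Answer: s^3 - s^2/6 - 2*s/3 - 3/2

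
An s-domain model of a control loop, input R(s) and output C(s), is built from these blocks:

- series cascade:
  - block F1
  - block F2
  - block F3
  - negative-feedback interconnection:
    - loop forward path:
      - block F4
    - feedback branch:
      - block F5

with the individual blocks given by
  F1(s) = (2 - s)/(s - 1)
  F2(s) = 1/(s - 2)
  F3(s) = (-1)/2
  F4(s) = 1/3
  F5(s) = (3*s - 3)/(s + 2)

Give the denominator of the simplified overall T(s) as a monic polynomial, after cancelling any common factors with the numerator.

(1) feedback reduction of F4, F5 gives (s + 2)/(6*s + 3)
(2) reduce the series chain F1, F2, F3, [F4/(1+F4*F5)] gives (s + 2)/(12*s^2 - 6*s - 6)
The result of step 2 is T(s) in lowest terms. Its denominator has leading coefficient 12; dividing the denominator through by 12 makes it monic.

Final answer: s^2 - s/2 - 1/2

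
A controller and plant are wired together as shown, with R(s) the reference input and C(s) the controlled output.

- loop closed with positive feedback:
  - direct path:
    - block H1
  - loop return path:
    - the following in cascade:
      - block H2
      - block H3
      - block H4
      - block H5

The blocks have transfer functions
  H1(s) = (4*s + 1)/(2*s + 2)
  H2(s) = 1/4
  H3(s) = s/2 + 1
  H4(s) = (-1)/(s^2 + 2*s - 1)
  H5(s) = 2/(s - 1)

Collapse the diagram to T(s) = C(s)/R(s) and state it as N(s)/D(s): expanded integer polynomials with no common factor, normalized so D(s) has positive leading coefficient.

The answer is (16*s^4 + 20*s^3 - 44*s^2 + 4*s + 4)/(8*s^4 + 16*s^3 - 12*s^2 - 7*s + 10).

Reasoning:
1. multiply H2, H3, H4, H5 (series); result (-s - 2)/(4*s^3 + 4*s^2 - 12*s + 4)
2. collapse the loop (H1 forward, (H2*H3*H4*H5) return), giving the overall T(s)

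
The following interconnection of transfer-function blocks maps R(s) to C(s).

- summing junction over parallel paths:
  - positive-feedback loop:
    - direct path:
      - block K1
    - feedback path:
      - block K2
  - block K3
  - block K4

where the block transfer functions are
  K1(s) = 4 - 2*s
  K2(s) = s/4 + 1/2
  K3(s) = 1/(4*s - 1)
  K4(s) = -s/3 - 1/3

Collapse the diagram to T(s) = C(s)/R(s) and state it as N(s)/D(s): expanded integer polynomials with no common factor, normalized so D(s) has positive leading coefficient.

Step 1: close the feedback loop around K1, K2 = (8 - 4*s)/(s^2 - 2)
Step 2: sum the parallel branches [K1/(1-K1*K2)], K3, K4: this yields T(s), and no further normalization is needed

Final answer: (-4*s^4 - 3*s^3 - 36*s^2 + 114*s - 32)/(12*s^3 - 3*s^2 - 24*s + 6)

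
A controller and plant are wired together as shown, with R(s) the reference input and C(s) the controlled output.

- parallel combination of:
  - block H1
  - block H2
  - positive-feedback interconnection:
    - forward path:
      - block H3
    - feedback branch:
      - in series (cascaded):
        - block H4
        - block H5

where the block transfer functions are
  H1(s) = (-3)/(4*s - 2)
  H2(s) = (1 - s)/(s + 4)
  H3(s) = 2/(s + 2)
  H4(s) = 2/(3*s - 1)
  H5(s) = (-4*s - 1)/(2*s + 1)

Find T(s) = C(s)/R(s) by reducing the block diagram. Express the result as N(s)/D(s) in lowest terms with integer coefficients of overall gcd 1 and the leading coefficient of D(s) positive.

(1) reduce the series chain H4, H5 = (-8*s - 2)/(6*s^2 + s - 1)
(2) reduce the feedback loop with forward H3 and return (H4*H5) = (12*s^2 + 2*s - 2)/(6*s^3 + 13*s^2 + 17*s + 2)
(3) combine H1, H2, [H3/(1-H3*(H4*H5))] in parallel: this yields T(s), and no further normalization is needed

Answer: (-24*s^5 + 14*s^4 + 63*s^3 - 215*s^2 - 276*s - 12)/(24*s^5 + 136*s^4 + 202*s^3 + 142*s^2 - 108*s - 16)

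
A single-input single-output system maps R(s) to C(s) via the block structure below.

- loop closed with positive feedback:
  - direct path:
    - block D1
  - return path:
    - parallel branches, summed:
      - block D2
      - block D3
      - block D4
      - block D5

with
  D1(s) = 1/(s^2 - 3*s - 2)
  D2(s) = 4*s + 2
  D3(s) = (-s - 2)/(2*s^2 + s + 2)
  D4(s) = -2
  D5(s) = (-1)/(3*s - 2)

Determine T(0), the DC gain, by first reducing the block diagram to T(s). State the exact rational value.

1. add D2, D3, D4, D5 (parallel); result (24*s^4 - 4*s^3 + 11*s^2 - 21*s + 2)/(6*s^3 - s^2 + 4*s - 4)
2. close the feedback loop around D1, (D2+D3+D4+D5); result (6*s^3 - s^2 + 4*s - 4)/(6*s^5 - 43*s^4 - s^3 - 25*s^2 + 25*s + 6)
The step-2 result is T(s). Setting s = 0: T(0) = -4/6 = -2/3.

Answer: -2/3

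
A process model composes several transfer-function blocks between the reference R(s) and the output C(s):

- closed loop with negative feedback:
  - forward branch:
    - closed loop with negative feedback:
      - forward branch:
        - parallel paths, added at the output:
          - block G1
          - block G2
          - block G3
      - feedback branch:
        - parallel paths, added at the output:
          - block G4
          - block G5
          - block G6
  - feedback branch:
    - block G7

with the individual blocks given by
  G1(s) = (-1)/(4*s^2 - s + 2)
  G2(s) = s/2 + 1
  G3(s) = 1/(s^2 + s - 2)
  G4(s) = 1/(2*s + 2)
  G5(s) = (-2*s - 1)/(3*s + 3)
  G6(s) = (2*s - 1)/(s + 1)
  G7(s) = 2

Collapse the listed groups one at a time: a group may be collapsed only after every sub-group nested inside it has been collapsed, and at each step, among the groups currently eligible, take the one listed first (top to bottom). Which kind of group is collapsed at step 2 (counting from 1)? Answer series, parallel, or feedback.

[1] combine G1, G2, G3 in parallel
[2] reduce the parallel group G4, G5, G6
[3] collapse the loop ((G1+G2+G3) forward, (G4+G5+G6) return)
[4] close the feedback loop around [(G1+G2+G3)/(1+(G1+G2+G3)*(G4+G5+G6))], G7
The group at step 2 is a parallel group.

Hence the answer: parallel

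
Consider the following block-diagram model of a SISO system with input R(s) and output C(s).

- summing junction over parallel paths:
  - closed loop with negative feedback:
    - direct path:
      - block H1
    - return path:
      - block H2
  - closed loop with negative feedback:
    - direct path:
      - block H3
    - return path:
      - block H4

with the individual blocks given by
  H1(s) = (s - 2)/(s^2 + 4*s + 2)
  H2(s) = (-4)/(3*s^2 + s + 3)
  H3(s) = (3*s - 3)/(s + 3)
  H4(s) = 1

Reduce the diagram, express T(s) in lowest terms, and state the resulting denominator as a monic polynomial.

The answer is s^5 + 13*s^4/3 + 13*s^3/3 + 10*s^2/3 + 14*s/3.

Reasoning:
(1) apply the feedback formula to H1, H2 -> (3*s^3 - 5*s^2 + s - 6)/(3*s^4 + 13*s^3 + 13*s^2 + 10*s + 14)
(2) collapse the loop (H3 forward, H4 return) -> (3*s - 3)/(4*s)
(3) add [H1/(1+H1*H2)], [H3/(1+H3*H4)] (parallel) -> (9*s^5 + 42*s^4 - 20*s^3 - 5*s^2 - 12*s - 42)/(12*s^5 + 52*s^4 + 52*s^3 + 40*s^2 + 56*s)
T(s) is the step-3 result (common factors already cancelled). Leading coefficient of the denominator: 12. Divide through by 12 for the monic polynomial.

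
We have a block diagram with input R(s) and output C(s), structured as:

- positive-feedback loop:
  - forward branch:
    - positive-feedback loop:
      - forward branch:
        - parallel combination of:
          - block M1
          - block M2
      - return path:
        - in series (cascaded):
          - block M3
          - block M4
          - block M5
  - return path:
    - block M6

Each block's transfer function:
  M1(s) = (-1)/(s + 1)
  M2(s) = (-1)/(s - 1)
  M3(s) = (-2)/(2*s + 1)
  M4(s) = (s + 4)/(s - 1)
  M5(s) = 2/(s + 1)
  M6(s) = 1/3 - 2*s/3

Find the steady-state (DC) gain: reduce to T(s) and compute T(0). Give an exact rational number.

Answer: 0

Working:
Step 1. reduce the parallel group M1, M2 gives (-2*s)/(s^2 - 1)
Step 2. reduce the series chain M3, M4, M5 gives (-4*s - 16)/(2*s^3 + s^2 - 2*s - 1)
Step 3. feedback reduction of (M1+M2), (M3*M4*M5) gives (-4*s^4 - 2*s^3 + 4*s^2 + 2*s)/(2*s^5 + s^4 - 4*s^3 - 10*s^2 - 30*s + 1)
Step 4. collapse the loop ([(M1+M2)/(1-(M1+M2)*(M3*M4*M5))] forward, M6 return) gives (12*s^4 + 6*s^3 - 12*s^2 - 6*s)/(2*s^5 - 3*s^4 + 2*s^3 + 30*s^2 + 92*s - 3)
DC gain: substitute s = 0 into T(s) from step 4: T(0) = 0/(-3) = 0.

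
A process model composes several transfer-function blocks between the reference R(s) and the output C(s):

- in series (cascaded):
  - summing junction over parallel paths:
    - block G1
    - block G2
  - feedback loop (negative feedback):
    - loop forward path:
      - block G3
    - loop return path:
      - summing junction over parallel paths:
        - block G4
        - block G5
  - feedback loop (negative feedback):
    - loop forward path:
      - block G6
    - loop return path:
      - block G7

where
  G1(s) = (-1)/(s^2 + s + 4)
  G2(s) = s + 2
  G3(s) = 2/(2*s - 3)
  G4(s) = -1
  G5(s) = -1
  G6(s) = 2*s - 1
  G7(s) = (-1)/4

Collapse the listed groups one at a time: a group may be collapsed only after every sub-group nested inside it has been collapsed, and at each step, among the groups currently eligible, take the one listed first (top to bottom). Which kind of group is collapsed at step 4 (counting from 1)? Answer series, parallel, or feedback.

Answer: feedback

Working:
(1) add G1, G2 (parallel)
(2) combine G4, G5 in parallel
(3) close the feedback loop around G3, (G4+G5)
(4) feedback reduction of G6, G7
(5) series reduction of (G1+G2), [G3/(1+G3*(G4+G5))], [G6/(1+G6*G7)]
Step 4: feedback.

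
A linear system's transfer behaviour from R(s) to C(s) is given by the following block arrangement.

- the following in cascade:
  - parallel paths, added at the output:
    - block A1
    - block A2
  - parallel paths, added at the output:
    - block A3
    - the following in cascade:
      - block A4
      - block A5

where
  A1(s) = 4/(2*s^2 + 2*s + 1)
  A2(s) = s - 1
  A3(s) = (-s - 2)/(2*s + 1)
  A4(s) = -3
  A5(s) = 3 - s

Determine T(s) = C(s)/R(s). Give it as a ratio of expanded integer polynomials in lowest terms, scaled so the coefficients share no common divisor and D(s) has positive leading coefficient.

(1) combine A1, A2 in parallel gives (2*s^3 - s + 3)/(2*s^2 + 2*s + 1)
(2) cascade A4, A5 gives 3*s - 9
(3) parallel reduction of A3, (A4*A5) gives (6*s^2 - 16*s - 11)/(2*s + 1)
(4) series reduction of (A1+A2), (A3+(A4*A5)), giving the overall T(s)

Final answer: (12*s^5 - 32*s^4 - 28*s^3 + 34*s^2 - 37*s - 33)/(4*s^3 + 6*s^2 + 4*s + 1)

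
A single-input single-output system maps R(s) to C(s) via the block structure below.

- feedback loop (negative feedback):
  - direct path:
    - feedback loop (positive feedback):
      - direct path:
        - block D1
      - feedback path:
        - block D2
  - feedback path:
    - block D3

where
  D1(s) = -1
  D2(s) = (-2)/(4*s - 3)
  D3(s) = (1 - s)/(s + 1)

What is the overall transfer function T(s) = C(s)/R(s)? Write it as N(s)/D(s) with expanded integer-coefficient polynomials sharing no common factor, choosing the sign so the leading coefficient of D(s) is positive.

Reducing step by step:

Step 1. collapse the loop (D1 forward, D2 return) -> (3 - 4*s)/(4*s - 5)
Step 2. feedback reduction of [D1/(1-D1*D2)], D3 - this is the overall T(s), already in the required normalized form

Answer: (-4*s^2 - s + 3)/(8*s^2 - 8*s - 2)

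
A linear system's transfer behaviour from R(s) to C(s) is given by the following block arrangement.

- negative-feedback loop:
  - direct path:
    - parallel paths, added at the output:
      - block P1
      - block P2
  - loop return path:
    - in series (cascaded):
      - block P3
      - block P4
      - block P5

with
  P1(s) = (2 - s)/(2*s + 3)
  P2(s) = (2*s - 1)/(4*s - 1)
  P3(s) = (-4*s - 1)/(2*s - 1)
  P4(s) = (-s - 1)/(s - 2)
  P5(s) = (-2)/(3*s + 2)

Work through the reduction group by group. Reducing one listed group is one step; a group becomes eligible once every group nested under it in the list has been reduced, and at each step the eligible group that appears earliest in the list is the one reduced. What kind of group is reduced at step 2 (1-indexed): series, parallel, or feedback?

[1] sum the parallel branches P1, P2
[2] multiply P3, P4, P5 (series)
[3] feedback reduction of (P1+P2), (P3*P4*P5)
Step 2 collapses a series group.

Final answer: series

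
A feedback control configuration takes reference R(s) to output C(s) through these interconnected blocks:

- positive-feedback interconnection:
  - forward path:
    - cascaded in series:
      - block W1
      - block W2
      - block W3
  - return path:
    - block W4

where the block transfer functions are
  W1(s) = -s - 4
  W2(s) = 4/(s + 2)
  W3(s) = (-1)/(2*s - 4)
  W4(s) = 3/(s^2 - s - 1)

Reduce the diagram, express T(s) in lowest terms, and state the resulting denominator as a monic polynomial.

Answer: s^4 - s^3 - 5*s^2 - 2*s - 20

Working:
Step 1. cascade W1, W2, W3 gives (2*s + 8)/(s^2 - 4)
Step 2. close the feedback loop around (W1*W2*W3), W4 gives (2*s^3 + 6*s^2 - 10*s - 8)/(s^4 - s^3 - 5*s^2 - 2*s - 20)
T(s) is the step-2 result (common factors already cancelled). Leading coefficient of the denominator: 1, so no rescaling is needed.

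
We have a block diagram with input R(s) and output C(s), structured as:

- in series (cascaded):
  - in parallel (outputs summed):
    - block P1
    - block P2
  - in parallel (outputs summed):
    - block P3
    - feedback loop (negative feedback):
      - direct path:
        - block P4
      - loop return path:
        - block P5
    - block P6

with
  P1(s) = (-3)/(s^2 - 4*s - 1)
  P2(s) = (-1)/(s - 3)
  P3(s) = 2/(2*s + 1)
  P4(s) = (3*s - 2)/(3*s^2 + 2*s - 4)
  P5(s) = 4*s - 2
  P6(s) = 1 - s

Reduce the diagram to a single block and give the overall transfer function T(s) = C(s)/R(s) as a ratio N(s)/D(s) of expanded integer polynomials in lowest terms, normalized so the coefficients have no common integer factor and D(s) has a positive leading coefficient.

Reducing step by step:

1. combine P1, P2 in parallel: (-s^2 + s + 10)/(s^3 - 7*s^2 + 11*s + 3)
2. close the feedback loop around P4, P5: (3*s - 2)/(15*s^2 - 12*s)
3. combine P3, [P4/(1+P4*P5)], P6 in parallel: (-30*s^4 + 39*s^3 + 39*s^2 - 37*s - 2)/(30*s^3 - 9*s^2 - 12*s)
4. reduce the series chain (P1+P2), (P3+[P4/(1+P4*P5)]+P6); the result is T(s) itself (integer coefficients, no common factor, positive leading denominator coefficient)

Answer: (30*s^6 - 69*s^5 - 300*s^4 + 466*s^3 + 355*s^2 - 372*s - 20)/(30*s^6 - 219*s^5 + 381*s^4 + 75*s^3 - 159*s^2 - 36*s)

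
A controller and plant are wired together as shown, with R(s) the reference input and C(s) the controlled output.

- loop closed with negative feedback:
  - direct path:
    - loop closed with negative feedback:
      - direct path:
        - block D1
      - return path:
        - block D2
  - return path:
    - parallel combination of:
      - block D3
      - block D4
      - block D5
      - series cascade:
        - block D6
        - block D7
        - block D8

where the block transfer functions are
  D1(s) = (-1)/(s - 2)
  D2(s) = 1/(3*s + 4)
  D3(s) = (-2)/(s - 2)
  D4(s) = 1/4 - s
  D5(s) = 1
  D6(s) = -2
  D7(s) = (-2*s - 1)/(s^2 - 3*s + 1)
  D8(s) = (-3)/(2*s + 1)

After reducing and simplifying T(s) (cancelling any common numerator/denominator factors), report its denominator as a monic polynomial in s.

[1] collapse the loop (D1 forward, D2 return) -> (-3*s - 4)/(3*s^2 - 2*s - 9)
[2] cascade D6, D7, D8 -> (-6)/(s^2 - 3*s + 1)
[3] add D3, D4, D5, (D6*D7*D8) (parallel) -> (-4*s^4 + 25*s^3 - 61*s^2 + 43*s + 30)/(4*s^3 - 20*s^2 + 28*s - 8)
[4] feedback reduction of [D1/(1+D1*D2)], (D3+D4+D5+(D6*D7*D8)) -> (-12*s^4 + 44*s^3 - 4*s^2 - 88*s + 32)/(24*s^5 - 127*s^4 + 171*s^3 + 215*s^2 - 498*s - 48)
That last expression is T(s), already simplified. Scaling its denominator by 1/24 (the reciprocal of the leading coefficient) yields the monic denominator.

Therefore the answer is s^5 - 127*s^4/24 + 57*s^3/8 + 215*s^2/24 - 83*s/4 - 2.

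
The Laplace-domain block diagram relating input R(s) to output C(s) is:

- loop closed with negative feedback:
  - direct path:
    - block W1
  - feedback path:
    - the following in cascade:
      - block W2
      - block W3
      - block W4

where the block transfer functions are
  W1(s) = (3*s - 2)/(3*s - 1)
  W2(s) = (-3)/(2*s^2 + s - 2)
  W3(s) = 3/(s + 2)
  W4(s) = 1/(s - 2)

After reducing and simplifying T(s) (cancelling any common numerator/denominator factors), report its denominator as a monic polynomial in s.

The answer is s^5 + s^4/6 - 31*s^3/6 - s^2/3 + s/6 + 5/3.

Reasoning:
Step 1: reduce the series chain W2, W3, W4 -> (-9)/(2*s^4 + s^3 - 10*s^2 - 4*s + 8)
Step 2: apply the feedback formula to W1, (W2*W3*W4) -> (6*s^5 - s^4 - 32*s^3 + 8*s^2 + 32*s - 16)/(6*s^5 + s^4 - 31*s^3 - 2*s^2 + s + 10)
Step 2 gives the fully reduced T(s), with no common factor left to cancel. The denominator's leading coefficient is 6, so divide each of its coefficients by 6 to get the monic form.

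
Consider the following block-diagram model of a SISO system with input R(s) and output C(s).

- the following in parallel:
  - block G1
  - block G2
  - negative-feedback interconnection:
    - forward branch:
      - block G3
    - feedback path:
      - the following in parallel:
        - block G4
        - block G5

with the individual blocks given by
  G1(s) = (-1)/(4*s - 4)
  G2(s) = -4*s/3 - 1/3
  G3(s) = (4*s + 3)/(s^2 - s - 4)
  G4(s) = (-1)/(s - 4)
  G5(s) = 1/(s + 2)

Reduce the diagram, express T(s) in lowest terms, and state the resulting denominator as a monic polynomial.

Step 1 - combine G4, G5 in parallel; result (-6)/(s^2 - 2*s - 8)
Step 2 - collapse the loop (G3 forward, (G4+G5) return); result (4*s^3 - 5*s^2 - 38*s - 24)/(s^4 - 3*s^3 - 10*s^2 - 8*s + 14)
Step 3 - reduce the parallel group G1, G2, [G3/(1+G3*(G4+G5))]; result (-16*s^6 + 60*s^5 + 173*s^4 - 103*s^3 - 726*s^2 + 328*s + 302)/(12*s^5 - 48*s^4 - 84*s^3 + 24*s^2 + 264*s - 168)
That last expression is T(s), already simplified. Scaling its denominator by 1/12 (the reciprocal of the leading coefficient) yields the monic denominator.

Hence the answer: s^5 - 4*s^4 - 7*s^3 + 2*s^2 + 22*s - 14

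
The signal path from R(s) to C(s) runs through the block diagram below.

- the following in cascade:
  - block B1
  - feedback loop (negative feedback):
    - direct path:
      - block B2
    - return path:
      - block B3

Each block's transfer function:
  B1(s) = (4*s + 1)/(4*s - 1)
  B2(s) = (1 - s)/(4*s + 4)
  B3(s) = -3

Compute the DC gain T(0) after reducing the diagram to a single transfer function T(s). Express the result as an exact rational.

First reduce the diagram to T(s).

[1] feedback reduction of B2, B3 gives (1 - s)/(7*s + 1)
[2] combine B1, [B2/(1+B2*B3)] in series gives (-4*s^2 + 3*s + 1)/(28*s^2 - 3*s - 1)
DC gain: substitute s = 0 into T(s) from step 2: T(0) = 1/(-1) = -1.

Answer: -1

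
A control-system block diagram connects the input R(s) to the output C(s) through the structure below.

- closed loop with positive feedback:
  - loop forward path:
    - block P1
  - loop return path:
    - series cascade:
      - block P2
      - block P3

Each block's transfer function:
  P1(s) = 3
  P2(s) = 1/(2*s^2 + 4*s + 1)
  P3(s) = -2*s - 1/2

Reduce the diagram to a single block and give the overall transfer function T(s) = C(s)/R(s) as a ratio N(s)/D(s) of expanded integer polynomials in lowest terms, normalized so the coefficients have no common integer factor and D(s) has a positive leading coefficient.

Step 1 - series reduction of P2, P3: (-4*s - 1)/(4*s^2 + 8*s + 2)
Step 2 - collapse the loop (P1 forward, (P2*P3) return), which is the overall transfer function T(s) = C(s)/R(s) in lowest terms

Answer: (12*s^2 + 24*s + 6)/(4*s^2 + 20*s + 5)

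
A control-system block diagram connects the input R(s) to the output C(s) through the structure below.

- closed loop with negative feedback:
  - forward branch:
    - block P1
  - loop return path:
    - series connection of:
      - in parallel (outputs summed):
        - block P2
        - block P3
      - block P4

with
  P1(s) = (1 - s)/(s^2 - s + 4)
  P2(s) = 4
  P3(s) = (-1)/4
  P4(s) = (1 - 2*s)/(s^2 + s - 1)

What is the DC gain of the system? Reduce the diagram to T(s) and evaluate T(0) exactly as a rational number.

First reduce the diagram to T(s).

(1) parallel reduction of P2, P3: 15/4
(2) combine (P2+P3), P4 in series: (15 - 30*s)/(4*s^2 + 4*s - 4)
(3) collapse the loop (P1 forward, ((P2+P3)*P4) return): (-4*s^3 + 8*s - 4)/(4*s^4 + 38*s^2 - 25*s - 1)
DC gain: substitute s = 0 into T(s) from step 3: T(0) = -4/(-1) = 4.

Answer: 4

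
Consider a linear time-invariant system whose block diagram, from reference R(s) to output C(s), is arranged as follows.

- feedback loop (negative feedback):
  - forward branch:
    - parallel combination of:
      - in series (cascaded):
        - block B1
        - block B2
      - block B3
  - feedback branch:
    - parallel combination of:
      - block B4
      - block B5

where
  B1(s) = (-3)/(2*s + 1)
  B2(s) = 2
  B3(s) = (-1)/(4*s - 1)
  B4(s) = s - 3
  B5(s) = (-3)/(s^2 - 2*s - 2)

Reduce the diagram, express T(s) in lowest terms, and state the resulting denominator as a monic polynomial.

The answer is s^4 - 121*s^3/18 + 25*s^2/3 + 10*s/3 - 17/18.

Reasoning:
(1) reduce the series chain B1, B2; result (-6)/(2*s + 1)
(2) parallel reduction of (B1*B2), B3; result (5 - 26*s)/(8*s^2 + 2*s - 1)
(3) add B4, B5 (parallel); result (s^3 - 5*s^2 + 4*s + 3)/(s^2 - 2*s - 2)
(4) collapse the loop (((B1*B2)+B3) forward, (B4+B5) return); result (26*s^3 - 57*s^2 - 42*s + 10)/(18*s^4 - 121*s^3 + 150*s^2 + 60*s - 17)
That last expression is T(s), already simplified. Scaling its denominator by 1/18 (the reciprocal of the leading coefficient) yields the monic denominator.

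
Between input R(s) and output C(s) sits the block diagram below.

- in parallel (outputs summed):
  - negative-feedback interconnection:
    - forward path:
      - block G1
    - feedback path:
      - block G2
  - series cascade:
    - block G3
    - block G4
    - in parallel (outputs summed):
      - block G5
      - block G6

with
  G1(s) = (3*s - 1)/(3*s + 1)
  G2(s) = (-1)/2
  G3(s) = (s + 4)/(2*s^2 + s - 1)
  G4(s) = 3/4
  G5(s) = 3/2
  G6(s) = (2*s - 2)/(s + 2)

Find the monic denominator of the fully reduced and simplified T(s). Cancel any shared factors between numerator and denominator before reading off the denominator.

Step 1. feedback reduction of G1, G2 = (6*s - 2)/(3*s + 3)
Step 2. parallel reduction of G5, G6 = (7*s + 2)/(2*s + 4)
Step 3. series reduction of G3, G4, (G5+G6) = (21*s^2 + 90*s + 24)/(16*s^3 + 40*s^2 + 8*s - 16)
Step 4. sum the parallel branches [G1/(1+G1*G2)], (G3*G4*(G5+G6)) = (96*s^3 + 175*s^2 + 126*s + 104)/(48*s^3 + 120*s^2 + 24*s - 48)
Step 4 gives the fully reduced T(s), with no common factor left to cancel. The denominator's leading coefficient is 48, so divide each of its coefficients by 48 to get the monic form.

Hence the answer: s^3 + 5*s^2/2 + s/2 - 1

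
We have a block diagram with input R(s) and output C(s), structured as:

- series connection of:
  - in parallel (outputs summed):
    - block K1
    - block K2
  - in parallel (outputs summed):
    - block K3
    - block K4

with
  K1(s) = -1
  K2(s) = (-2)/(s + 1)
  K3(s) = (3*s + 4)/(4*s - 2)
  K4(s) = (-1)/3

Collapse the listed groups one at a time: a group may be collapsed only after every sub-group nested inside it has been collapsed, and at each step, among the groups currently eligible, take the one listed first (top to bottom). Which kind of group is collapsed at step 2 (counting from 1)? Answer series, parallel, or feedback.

(1) add K1, K2 (parallel)
(2) add K3, K4 (parallel)
(3) reduce the series chain (K1+K2), (K3+K4)
The group at step 2 is a parallel group.

Final answer: parallel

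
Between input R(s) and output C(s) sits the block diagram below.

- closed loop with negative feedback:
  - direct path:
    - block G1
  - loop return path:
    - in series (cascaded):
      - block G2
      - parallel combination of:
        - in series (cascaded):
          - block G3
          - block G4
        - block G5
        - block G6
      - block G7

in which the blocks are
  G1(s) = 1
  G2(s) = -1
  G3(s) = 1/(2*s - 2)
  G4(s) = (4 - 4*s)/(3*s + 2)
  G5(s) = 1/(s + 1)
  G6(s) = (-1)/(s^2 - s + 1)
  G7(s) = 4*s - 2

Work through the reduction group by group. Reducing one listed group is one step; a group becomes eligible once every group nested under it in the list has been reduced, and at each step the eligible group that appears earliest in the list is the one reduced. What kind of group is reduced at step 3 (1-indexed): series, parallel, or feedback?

Step 1 - multiply G3, G4 (series)
Step 2 - parallel reduction of (G3*G4), G5, G6
Step 3 - multiply G2, ((G3*G4)+G5+G6), G7 (series)
Step 4 - close the feedback loop around G1, (G2*((G3*G4)+G5+G6)*G7)
Step 3: series.

Final answer: series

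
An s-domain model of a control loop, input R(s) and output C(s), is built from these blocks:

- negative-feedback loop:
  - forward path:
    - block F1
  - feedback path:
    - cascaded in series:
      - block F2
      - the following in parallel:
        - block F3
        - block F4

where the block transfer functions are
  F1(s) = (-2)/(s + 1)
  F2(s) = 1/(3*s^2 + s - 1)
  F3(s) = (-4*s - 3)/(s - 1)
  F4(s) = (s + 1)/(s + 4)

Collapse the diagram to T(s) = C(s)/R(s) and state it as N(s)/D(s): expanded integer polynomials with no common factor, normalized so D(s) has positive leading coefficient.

Step 1: sum the parallel branches F3, F4 = (-3*s^2 - 19*s - 13)/(s^2 + 3*s - 4)
Step 2: multiply F2, (F3+F4) (series) = (-3*s^2 - 19*s - 13)/(3*s^4 + 10*s^3 - 10*s^2 - 7*s + 4)
Step 3: reduce the feedback loop with forward F1 and return (F2*(F3+F4)); the result is T(s) itself (integer coefficients, no common factor, positive leading denominator coefficient)

Therefore the answer is (-6*s^4 - 20*s^3 + 20*s^2 + 14*s - 8)/(3*s^5 + 13*s^4 - 11*s^2 + 35*s + 30).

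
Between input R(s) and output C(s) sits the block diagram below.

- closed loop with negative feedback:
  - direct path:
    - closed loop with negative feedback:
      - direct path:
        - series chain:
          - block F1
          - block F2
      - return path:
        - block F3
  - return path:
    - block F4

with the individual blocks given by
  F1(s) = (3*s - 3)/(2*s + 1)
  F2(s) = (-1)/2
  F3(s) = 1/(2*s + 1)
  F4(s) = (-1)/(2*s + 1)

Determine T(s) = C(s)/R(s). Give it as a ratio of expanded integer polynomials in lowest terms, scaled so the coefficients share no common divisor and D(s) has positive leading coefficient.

Step 1 - cascade F1, F2 = (3 - 3*s)/(4*s + 2)
Step 2 - apply the feedback formula to (F1*F2), F3 = (-6*s^2 + 3*s + 3)/(8*s^2 + 5*s + 5)
Step 3 - collapse the loop ([(F1*F2)/(1+(F1*F2)*F3)] forward, F4 return); the result is T(s) itself (integer coefficients, no common factor, positive leading denominator coefficient)

Hence the answer: (3 - 3*s)/(4*s + 2)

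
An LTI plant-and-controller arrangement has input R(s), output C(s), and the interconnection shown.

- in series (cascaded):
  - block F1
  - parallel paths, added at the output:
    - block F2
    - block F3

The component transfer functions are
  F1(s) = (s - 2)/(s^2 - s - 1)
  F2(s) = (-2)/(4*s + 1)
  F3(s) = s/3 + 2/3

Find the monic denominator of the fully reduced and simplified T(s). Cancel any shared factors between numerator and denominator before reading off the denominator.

Step 1: sum the parallel branches F2, F3 gives (4*s^2 + 9*s - 4)/(12*s + 3)
Step 2: reduce the series chain F1, (F2+F3) gives (4*s^3 + s^2 - 22*s + 8)/(12*s^3 - 9*s^2 - 15*s - 3)
T(s) is the step-2 result (common factors already cancelled). Leading coefficient of the denominator: 12. Divide through by 12 for the monic polynomial.

Answer: s^3 - 3*s^2/4 - 5*s/4 - 1/4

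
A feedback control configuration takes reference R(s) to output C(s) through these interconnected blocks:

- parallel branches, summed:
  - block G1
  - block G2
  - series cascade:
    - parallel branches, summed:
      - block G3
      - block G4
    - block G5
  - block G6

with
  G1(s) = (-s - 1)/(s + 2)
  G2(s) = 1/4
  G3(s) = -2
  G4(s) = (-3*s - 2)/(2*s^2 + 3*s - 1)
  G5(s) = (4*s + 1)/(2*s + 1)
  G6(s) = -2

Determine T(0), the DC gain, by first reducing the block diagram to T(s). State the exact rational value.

Step 1 - add G3, G4 (parallel) = (-4*s^2 - 9*s)/(2*s^2 + 3*s - 1)
Step 2 - multiply (G3+G4), G5 (series) = (-16*s^3 - 40*s^2 - 9*s)/(4*s^3 + 8*s^2 + s - 1)
Step 3 - reduce the parallel group G1, G2, ((G3+G4)*G5), G6 = (-108*s^4 - 448*s^3 - 511*s^2 - 79*s + 18)/(16*s^4 + 64*s^3 + 68*s^2 + 4*s - 8)
Step 3 gives the overall T(s). Then T(0) = 18/(-8) = -9/4.

Final answer: -9/4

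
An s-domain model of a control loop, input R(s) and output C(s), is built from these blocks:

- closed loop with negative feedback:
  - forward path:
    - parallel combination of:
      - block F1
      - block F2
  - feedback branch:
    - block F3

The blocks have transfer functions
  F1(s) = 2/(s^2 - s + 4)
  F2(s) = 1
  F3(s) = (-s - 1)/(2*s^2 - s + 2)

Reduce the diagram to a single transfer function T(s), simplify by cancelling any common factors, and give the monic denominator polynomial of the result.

Step 1. add F1, F2 (parallel) gives (s^2 - s + 6)/(s^2 - s + 4)
Step 2. close the feedback loop around (F1+F2), F3 gives (2*s^4 - 3*s^3 + 15*s^2 - 8*s + 12)/(2*s^4 - 4*s^3 + 11*s^2 - 11*s + 2)
That last expression is T(s), already simplified. Scaling its denominator by 1/2 (the reciprocal of the leading coefficient) yields the monic denominator.

Final answer: s^4 - 2*s^3 + 11*s^2/2 - 11*s/2 + 1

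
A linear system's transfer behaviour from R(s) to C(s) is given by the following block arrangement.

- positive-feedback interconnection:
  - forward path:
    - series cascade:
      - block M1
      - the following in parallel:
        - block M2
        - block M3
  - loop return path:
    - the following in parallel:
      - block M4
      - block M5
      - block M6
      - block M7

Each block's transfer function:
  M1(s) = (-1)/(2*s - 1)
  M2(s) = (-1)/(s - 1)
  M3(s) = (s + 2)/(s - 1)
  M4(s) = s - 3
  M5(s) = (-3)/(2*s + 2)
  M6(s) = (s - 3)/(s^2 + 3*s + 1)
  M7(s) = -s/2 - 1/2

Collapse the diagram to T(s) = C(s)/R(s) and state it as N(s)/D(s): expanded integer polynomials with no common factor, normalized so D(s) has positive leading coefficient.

Answer: (-2*s^3 - 8*s^2 - 8*s - 2)/(5*s^4 + 3*s^3 - 37*s^2 - 40*s - 14)

Working:
Step 1: add M2, M3 (parallel), giving (s + 1)/(s - 1)
Step 2: reduce the series chain M1, (M2+M3), giving (-s - 1)/(2*s^2 - 3*s + 1)
Step 3: sum the parallel branches M4, M5, M6, M7, giving (s^4 - 3*s^3 - 25*s^2 - 40*s - 16)/(2*s^3 + 8*s^2 + 8*s + 2)
Step 4: collapse the loop ((M1*(M2+M3)) forward, (M4+M5+M6+M7) return), giving the overall T(s)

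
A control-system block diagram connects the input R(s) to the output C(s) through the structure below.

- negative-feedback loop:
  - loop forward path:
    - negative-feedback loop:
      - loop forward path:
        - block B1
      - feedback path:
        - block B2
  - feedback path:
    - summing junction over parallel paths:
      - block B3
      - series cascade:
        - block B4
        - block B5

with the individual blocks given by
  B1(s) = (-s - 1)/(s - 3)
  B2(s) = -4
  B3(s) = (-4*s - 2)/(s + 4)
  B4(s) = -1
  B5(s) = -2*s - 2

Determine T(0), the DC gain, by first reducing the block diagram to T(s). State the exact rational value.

Step 1 - reduce the feedback loop with forward B1 and return B2; result (-s - 1)/(5*s + 1)
Step 2 - series reduction of B4, B5; result 2*s + 2
Step 3 - sum the parallel branches B3, (B4*B5); result (2*s^2 + 6*s + 6)/(s + 4)
Step 4 - collapse the loop ([B1/(1+B1*B2)] forward, (B3+(B4*B5)) return); result (s^2 + 5*s + 4)/(2*s^3 + 3*s^2 - 9*s + 2)
The step-4 result is T(s). Setting s = 0: T(0) = 4/2 = 2.

Final answer: 2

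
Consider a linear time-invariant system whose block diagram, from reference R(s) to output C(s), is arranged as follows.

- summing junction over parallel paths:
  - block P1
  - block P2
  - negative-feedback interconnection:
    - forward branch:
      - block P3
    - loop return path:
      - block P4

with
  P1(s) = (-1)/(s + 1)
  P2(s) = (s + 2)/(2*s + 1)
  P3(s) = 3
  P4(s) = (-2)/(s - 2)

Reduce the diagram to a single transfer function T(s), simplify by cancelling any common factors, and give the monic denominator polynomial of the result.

Step 1 - apply the feedback formula to P3, P4 = (3*s - 6)/(s - 8)
Step 2 - sum the parallel branches P1, P2, [P3/(1+P3*P4)] = (7*s^3 - 10*s^2 - 22*s - 14)/(2*s^3 - 13*s^2 - 23*s - 8)
That last expression is T(s), already simplified. Scaling its denominator by 1/2 (the reciprocal of the leading coefficient) yields the monic denominator.

Final answer: s^3 - 13*s^2/2 - 23*s/2 - 4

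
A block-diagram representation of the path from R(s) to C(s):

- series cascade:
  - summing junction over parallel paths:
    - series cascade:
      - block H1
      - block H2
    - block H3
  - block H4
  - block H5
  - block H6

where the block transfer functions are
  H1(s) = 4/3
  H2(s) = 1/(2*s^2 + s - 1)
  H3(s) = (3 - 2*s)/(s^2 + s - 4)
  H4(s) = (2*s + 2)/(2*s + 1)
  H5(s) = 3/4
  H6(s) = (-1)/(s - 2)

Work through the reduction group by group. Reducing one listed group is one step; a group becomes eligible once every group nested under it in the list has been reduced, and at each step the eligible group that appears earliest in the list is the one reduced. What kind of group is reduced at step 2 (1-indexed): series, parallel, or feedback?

Step 1: cascade H1, H2
Step 2: reduce the parallel group (H1*H2), H3
Step 3: cascade ((H1*H2)+H3), H4, H5, H6
Step 2 collapses a parallel group.

Final answer: parallel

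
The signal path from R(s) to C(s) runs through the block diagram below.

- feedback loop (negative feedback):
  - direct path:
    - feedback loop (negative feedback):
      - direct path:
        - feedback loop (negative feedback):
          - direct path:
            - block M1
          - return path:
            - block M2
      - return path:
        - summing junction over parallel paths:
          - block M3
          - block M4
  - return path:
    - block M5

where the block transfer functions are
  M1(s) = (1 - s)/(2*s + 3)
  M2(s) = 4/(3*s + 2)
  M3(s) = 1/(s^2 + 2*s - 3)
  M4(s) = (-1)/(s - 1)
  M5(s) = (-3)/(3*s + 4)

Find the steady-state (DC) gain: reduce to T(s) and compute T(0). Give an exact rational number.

Step 1 - reduce the feedback loop with forward M1 and return M2, giving (-3*s^2 + s + 2)/(6*s^2 + 9*s + 10)
Step 2 - combine M3, M4 in parallel, giving (-s - 2)/(s^2 + 2*s - 3)
Step 3 - reduce the feedback loop with forward [M1/(1+M1*M2)] and return (M3+M4), giving (-3*s^3 - 8*s^2 + 5*s + 6)/(6*s^3 + 30*s^2 + 45*s + 34)
Step 4 - collapse the loop ([[M1/(1+M1*M2)]/(1+[M1/(1+M1*M2)]*(M3+M4))] forward, M5 return), giving (-9*s^4 - 36*s^3 - 17*s^2 + 38*s + 24)/(18*s^4 + 123*s^3 + 279*s^2 + 267*s + 118)
DC gain: substitute s = 0 into T(s) from step 4: T(0) = 24/118 = 12/59.

Hence the answer: 12/59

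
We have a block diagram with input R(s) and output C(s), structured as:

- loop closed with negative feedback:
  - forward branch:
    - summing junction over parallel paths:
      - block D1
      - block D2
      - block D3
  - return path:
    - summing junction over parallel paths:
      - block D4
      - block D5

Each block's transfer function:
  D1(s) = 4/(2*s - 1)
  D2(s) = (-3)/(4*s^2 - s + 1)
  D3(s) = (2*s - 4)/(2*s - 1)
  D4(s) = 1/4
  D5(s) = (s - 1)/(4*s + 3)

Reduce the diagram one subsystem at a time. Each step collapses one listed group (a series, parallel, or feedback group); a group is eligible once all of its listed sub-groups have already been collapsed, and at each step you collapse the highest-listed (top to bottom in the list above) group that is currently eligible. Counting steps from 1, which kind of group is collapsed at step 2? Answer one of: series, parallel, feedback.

Answer: parallel

Working:
Step 1: parallel reduction of D1, D2, D3
Step 2: sum the parallel branches D4, D5
Step 3: collapse the loop ((D1+D2+D3) forward, (D4+D5) return)
Step 2 collapses a parallel group.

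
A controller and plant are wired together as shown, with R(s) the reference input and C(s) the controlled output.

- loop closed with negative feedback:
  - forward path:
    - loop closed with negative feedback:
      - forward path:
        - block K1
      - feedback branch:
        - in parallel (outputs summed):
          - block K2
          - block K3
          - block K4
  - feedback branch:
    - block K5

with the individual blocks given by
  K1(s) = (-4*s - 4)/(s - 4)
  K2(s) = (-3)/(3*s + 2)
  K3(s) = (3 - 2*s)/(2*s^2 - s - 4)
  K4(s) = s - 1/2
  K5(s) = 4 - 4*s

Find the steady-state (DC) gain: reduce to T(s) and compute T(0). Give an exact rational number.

Reducing step by step:

Step 1 - sum the parallel branches K2, K3, K4 gives (12*s^4 - 4*s^3 - 53*s^2 + 14*s + 44)/(12*s^3 + 2*s^2 - 28*s - 16)
Step 2 - apply the feedback formula to K1, (K2+K3+K4) gives (24*s^4 + 28*s^3 - 52*s^2 - 88*s - 32)/(24*s^5 + 10*s^4 - 91*s^3 - 60*s^2 + 68*s + 56)
Step 3 - feedback reduction of [K1/(1+K1*(K2+K3+K4))], K5 gives (-24*s^4 - 28*s^3 + 52*s^2 + 88*s + 32)/(72*s^5 + 6*s^4 - 229*s^3 - 84*s^2 + 156*s + 72)
The step-3 result is T(s). Setting s = 0: T(0) = 32/72 = 4/9.

Answer: 4/9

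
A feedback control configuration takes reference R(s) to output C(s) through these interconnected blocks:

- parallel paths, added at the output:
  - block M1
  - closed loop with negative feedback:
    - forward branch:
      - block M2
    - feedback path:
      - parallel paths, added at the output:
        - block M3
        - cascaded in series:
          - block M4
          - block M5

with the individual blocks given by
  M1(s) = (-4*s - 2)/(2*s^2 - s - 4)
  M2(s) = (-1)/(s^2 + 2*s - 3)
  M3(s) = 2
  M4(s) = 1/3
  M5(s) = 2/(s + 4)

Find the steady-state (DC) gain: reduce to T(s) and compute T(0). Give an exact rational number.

[1] cascade M4, M5 = 2/(3*s + 12)
[2] add M3, (M4*M5) (parallel) = (6*s + 26)/(3*s + 12)
[3] apply the feedback formula to M2, (M3+(M4*M5)) = (-3*s - 12)/(3*s^3 + 18*s^2 + 9*s - 62)
[4] combine M1, [M2/(1+M2*(M3+(M4*M5)))] in parallel = (-12*s^4 - 84*s^3 - 93*s^2 + 254*s + 172)/(6*s^5 + 33*s^4 - 12*s^3 - 205*s^2 + 26*s + 248)
The step-4 result is T(s). Setting s = 0: T(0) = 172/248 = 43/62.

Answer: 43/62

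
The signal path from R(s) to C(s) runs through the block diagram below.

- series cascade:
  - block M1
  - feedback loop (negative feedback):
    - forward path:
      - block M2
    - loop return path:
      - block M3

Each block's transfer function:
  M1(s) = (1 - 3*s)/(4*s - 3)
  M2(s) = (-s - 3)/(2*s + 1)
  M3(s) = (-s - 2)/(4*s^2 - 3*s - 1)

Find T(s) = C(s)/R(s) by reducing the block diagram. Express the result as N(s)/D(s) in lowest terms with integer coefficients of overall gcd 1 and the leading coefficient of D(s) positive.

Step 1: reduce the feedback loop with forward M2 and return M3 = (-4*s^3 - 9*s^2 + 10*s + 3)/(8*s^3 - s^2 + 5)
Step 2: reduce the series chain M1, [M2/(1+M2*M3)], giving the overall T(s)

Final answer: (12*s^4 + 23*s^3 - 39*s^2 + s + 3)/(32*s^4 - 28*s^3 + 3*s^2 + 20*s - 15)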